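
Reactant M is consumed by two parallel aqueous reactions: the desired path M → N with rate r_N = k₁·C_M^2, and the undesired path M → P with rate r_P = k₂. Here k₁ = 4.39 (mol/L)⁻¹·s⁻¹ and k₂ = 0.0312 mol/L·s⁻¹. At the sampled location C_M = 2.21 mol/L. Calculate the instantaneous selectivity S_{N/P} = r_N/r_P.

S_{N/P} = r_N/r_P = (k₁·C_M^2)/(k₂) = (k₁/k₂)·C_M^2.
= (4.39×2.210^2) / (0.0312) = 21.44/0.03120 = 687.
Since the desired path is higher order in M, keeping C_M high (PFR or concentrated feed) favours N.

687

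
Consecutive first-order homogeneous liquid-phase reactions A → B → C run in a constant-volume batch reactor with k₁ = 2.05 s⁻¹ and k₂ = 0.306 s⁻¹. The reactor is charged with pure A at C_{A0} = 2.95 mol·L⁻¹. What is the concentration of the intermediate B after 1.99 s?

1.83 mol·L⁻¹

The intermediate concentration in a first-order A→B→C sequence is C_B = k₁C_{A0}(e^(−k₁t) − e^(−k₂t))/(k₂−k₁).
e^(−k₁t) = e^(−2.05×1.99) = e^(−4.079) = 0.01692; e^(−k₂t) = e^(−0.6089) = 0.5439.
C_B = 2.05×2.95/(0.306−2.05) × (0.01692−0.5439) = (-3.468)×(-0.5270) = 1.827 mol·L⁻¹.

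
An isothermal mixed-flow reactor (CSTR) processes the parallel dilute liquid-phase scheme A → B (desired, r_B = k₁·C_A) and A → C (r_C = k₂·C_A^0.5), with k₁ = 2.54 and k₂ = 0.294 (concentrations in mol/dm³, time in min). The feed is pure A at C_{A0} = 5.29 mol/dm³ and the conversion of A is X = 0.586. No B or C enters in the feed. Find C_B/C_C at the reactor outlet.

12.8

Exit C_A = C_{A0}(1−X) = 5.29×0.414 = 2.190 mol/dm³.
Rates in a CSTR are evaluated at the outlet concentration: r_B = 2.54×2.190 = 5.563, r_C = 0.294×2.190^0.5 = 0.4351.
Overall selectivity = C_B/C_C = r_Bτ/(r_Cτ) = r_B/r_C = 12.8.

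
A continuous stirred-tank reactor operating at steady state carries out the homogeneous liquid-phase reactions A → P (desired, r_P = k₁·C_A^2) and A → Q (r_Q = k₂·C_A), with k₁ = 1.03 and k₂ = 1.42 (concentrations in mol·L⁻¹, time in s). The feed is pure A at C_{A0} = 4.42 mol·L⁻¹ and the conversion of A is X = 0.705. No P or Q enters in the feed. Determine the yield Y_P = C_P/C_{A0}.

Exit C_A = C_{A0}(1−X) = 4.42×0.295 = 1.304 mol·L⁻¹.
Rates in a CSTR are evaluated at the outlet concentration: r_P = 1.03×1.304^2 = 1.751, r_Q = 1.42×1.304 = 1.852.
Fraction of consumed A going to P: r_P/(r_P+r_Q) = 0.4861.
C_P = 0.4861·C_{A0}·X = 0.4861×4.42×0.705 = 1.51 mol·L⁻¹; Y_P = C_P/C_{A0} = 0.343.

0.343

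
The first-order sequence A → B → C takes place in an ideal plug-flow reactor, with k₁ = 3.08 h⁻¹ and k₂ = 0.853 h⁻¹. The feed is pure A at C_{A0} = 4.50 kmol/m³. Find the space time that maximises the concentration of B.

Setting dC_B/dτ = 0 gives τ_opt = ln(k₂/k₁)/(k₂−k₁).
= ln(0.853/3.08)/(0.853−3.08) = ln(0.2769)/-2.227 = -1.284/-2.227 = 0.577 h.

0.577 h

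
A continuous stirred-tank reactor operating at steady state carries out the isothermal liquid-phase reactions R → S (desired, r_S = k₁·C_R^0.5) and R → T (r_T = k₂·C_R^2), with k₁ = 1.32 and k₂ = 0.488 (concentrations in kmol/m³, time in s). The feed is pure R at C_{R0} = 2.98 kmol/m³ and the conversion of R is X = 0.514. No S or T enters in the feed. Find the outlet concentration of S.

0.932 kmol/m³

Exit C_R = C_{R0}(1−X) = 2.98×0.486 = 1.448 kmol/m³.
A CSTR operates uniformly at the exit composition, giving r_S = 1.589 and r_T = 1.024 (each k·C_R^n at C_R = 1.448).
Fraction of consumed R going to S: r_S/(r_S+r_T) = 0.6081.
C_S = 0.6081·C_{R0}·X = 0.6081×2.98×0.514 = 0.932 kmol/m³.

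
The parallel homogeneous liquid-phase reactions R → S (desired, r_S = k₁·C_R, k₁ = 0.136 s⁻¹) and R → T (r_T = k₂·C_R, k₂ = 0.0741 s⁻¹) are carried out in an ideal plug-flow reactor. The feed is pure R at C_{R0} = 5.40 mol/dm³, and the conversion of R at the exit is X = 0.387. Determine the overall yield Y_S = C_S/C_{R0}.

0.251

C_R = C_{R0}(1−X) = 3.310 mol/dm³.
Both paths are first order in R, so the instantaneous fraction to S is constant: dC_S/d(−C_R) = k₁/(k₁+k₂) = 0.6473.
C_S = 0.6473·(C_{R0}−C_R) = 0.6473×2.090 = 1.35 mol/dm³.
Y_S = C_S/C_{R0} = 1.353/5.40 = 0.251.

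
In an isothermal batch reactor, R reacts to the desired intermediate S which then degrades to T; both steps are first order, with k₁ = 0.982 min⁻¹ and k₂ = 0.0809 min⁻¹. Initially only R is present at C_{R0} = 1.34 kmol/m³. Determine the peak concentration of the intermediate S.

Evaluating C_S at t_opt = ln(k₂/k₁)/(k₂−k₁) gives C_{S,max}/C_{R0} = (k₁/k₂)^[k₂/(k₂−k₁)].
= (0.982/0.0809)^(0.0809/(0.0809−0.982)) = (12.14)^(-0.08978) = 0.7992.
C_{S,max} = 0.7992×1.34 = 1.07 kmol/m³.

1.07 kmol/m³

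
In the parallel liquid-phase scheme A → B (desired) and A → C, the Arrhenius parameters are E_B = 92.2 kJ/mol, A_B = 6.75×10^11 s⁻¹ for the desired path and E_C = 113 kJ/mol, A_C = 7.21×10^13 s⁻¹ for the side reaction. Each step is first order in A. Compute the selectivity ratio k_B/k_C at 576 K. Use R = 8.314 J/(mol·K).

k_B/k_C = (A_B/A_C)·exp[−(E_B−E_C)/(RT)] = (A_B/A_C)·exp[(E_C−E_B)/(RT)].
(E_C−E_B)/(RT) = (113−92.2)×10³/(8.314×576) = 20800/4789 = 4.343.
k_B/k_C = (6.75×10^11/7.21×10^13)·exp(4.343) = 0.009362 × 76.97 = 0.721.
Since E_B < E_C, lowering the temperature improves selectivity toward B.

0.721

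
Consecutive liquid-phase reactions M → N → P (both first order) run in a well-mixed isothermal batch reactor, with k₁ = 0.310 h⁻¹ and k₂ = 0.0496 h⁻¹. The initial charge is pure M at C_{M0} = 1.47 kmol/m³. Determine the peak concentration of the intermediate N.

1.04 kmol/m³

Evaluating C_N at t_opt = ln(k₂/k₁)/(k₂−k₁) gives C_{N,max}/C_{M0} = (k₁/k₂)^[k₂/(k₂−k₁)].
= (0.310/0.0496)^(0.0496/(0.0496−0.310)) = (6.250)^(-0.1905) = 0.7053.
C_{N,max} = 0.7053×1.47 = 1.04 kmol/m³.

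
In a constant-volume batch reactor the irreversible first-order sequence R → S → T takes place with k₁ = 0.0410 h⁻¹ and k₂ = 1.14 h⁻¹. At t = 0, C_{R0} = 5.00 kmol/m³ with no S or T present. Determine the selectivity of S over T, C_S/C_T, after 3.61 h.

For first-order series with pure R initially, C_S(t) = k₁C_{R0}/(k₂−k₁)·(e^(−k₁t) − e^(−k₂t)).
e^(−k₁t) = e^(−0.0410×3.61) = e^(−0.1480) = 0.8624; e^(−k₂t) = e^(−4.115) = 0.01632.
C_S = 0.0410×5.00/(1.14−0.0410) × (0.8624−0.01632) = 0.1865×0.8461 = 0.1578 kmol/m³.
C_R = C_{R0}e^(−k₁t) = 4.312 kmol/m³, so C_T = C_{R0}−C_R−C_S = 0.5301 kmol/m³; C_S/C_T = 0.298.

0.298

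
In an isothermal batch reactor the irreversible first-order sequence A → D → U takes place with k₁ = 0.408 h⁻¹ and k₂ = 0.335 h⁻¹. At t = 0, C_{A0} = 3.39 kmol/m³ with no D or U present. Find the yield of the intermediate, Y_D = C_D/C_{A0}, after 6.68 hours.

0.230

For first-order series with pure A initially, C_D(t) = k₁C_{A0}/(k₂−k₁)·(e^(−k₁t) − e^(−k₂t)).
e^(−k₁t) = e^(−0.408×6.68) = e^(−2.725) = 0.06552; e^(−k₂t) = e^(−2.238) = 0.1067.
C_D = 0.408×3.39/(0.335−0.408) × (0.06552−0.1067) = (-18.95)×(-0.04118) = 0.7801 kmol/m³.
Y_D = C_D/C_{A0} = 0.7801/3.39 = 0.230.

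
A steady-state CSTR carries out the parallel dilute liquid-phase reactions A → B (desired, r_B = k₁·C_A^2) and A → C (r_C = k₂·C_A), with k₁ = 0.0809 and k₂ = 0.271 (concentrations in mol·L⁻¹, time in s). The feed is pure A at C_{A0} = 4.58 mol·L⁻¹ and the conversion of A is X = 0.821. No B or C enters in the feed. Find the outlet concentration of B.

0.739 mol·L⁻¹

Exit C_A = C_{A0}(1−X) = 4.58×0.179 = 0.8198 mol·L⁻¹.
In a CSTR the entire volume is at exit conditions, so r_B = 0.0809×0.8198^2 = 0.05437 and r_C = 0.271×0.8198 = 0.2222.
Fraction of consumed A going to B: r_B/(r_B+r_C) = 0.1966.
C_B = 0.1966·C_{A0}·X = 0.1966×4.58×0.821 = 0.739 mol·L⁻¹.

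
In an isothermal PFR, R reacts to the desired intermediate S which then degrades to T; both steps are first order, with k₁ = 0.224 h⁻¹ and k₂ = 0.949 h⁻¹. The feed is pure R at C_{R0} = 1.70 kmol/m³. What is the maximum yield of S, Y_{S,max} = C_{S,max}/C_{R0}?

0.151

For a first-order series the maximum intermediate yield is C_{S,max}/C_{R0} = (k₁/k₂)^[k₂/(k₂−k₁)].
= (0.224/0.949)^(0.949/(0.949−0.224)) = (0.2360)^(1.309) = 0.1511.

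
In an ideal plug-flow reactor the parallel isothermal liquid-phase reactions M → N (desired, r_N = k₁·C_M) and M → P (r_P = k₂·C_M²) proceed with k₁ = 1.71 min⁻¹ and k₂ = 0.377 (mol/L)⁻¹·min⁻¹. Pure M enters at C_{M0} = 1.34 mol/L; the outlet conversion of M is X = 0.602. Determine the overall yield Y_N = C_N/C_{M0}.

0.500

C_M = C_{M0}(1−X) = 0.5333 mol/L.
Along a PFR/batch, dC_N/dC_M = −r_N/(r_N+r_P) = −k₁/(k₁+k₂·C_M).
Integrating from C_{M0} to C_M: C_N = (1.71/0.377)·ln[(1.71+0.377·1.34)/(1.71+0.377·0.533)] = 4.536·ln(2.215/1.911) = 0.6698 mol/L.
Y_N = C_N/C_{M0} = 0.6698/1.34 = 0.500.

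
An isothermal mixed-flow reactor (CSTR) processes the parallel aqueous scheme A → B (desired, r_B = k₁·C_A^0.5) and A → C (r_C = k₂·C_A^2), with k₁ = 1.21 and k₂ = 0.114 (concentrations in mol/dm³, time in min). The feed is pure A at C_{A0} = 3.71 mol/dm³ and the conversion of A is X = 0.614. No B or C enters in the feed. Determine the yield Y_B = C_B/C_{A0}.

0.529

Exit C_A = C_{A0}(1−X) = 3.71×0.386 = 1.432 mol/dm³.
A CSTR operates uniformly at the exit composition, giving r_B = 1.448 and r_C = 0.2338 (each k·C_A^n at C_A = 1.432).
Fraction of consumed A going to B: r_B/(r_B+r_C) = 0.8610.
C_B = 0.8610·C_{A0}·X = 0.8610×3.71×0.614 = 1.96 mol/dm³; Y_B = C_B/C_{A0} = 0.529.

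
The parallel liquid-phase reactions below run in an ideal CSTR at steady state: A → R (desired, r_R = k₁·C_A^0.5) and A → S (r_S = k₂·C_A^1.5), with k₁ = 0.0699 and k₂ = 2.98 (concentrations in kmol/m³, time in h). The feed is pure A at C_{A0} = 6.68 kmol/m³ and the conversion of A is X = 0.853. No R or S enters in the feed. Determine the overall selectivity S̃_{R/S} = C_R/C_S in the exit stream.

Exit C_A = C_{A0}(1−X) = 6.68×0.147 = 0.9820 kmol/m³.
Rates in a CSTR are evaluated at the outlet concentration: r_R = 0.0699×0.9820^0.5 = 0.06927, r_S = 2.98×0.9820^1.5 = 2.900.
Overall selectivity = C_R/C_S = r_Rτ/(r_Sτ) = r_R/r_S = 0.0239.

0.0239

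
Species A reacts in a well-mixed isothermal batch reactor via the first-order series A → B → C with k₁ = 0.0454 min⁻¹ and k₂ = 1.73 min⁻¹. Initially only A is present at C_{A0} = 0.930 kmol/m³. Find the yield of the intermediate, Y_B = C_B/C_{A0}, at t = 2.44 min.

0.0237

Solving the coupled first-order balances gives C_B(t) = [k₁/(k₂−k₁)]·C_{A0}·(e^(−k₁t) − e^(−k₂t)).
e^(−k₁t) = e^(−0.0454×2.44) = e^(−0.1108) = 0.8951; e^(−k₂t) = e^(−4.221) = 0.01468.
C_B = 0.0454×0.930/(1.73−0.0454) × (0.8951−0.01468) = 0.02506×0.8805 = 0.02207 kmol/m³.
Y_B = C_B/C_{A0} = 0.02207/0.930 = 0.0237.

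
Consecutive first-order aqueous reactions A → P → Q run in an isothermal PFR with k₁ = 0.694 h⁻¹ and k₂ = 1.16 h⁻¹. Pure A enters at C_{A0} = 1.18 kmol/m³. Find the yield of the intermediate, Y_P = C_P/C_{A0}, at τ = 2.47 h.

Solving the coupled first-order balances gives C_P(τ) = [k₁/(k₂−k₁)]·C_{A0}·(e^(−k₁τ) − e^(−k₂τ)).
e^(−k₁τ) = e^(−0.694×2.47) = e^(−1.714) = 0.1801; e^(−k₂τ) = e^(−2.865) = 0.05697.
C_P = 0.694×1.18/(1.16−0.694) × (0.1801−0.05697) = 1.757×0.1231 = 0.2164 kmol/m³.
Y_P = C_P/C_{A0} = 0.2164/1.18 = 0.183.

0.183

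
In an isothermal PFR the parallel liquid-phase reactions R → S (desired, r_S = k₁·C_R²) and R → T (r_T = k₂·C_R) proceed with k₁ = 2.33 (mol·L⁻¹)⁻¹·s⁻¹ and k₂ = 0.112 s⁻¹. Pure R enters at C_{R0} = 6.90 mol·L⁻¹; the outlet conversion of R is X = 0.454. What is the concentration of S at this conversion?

3.10 mol·L⁻¹

C_R = C_{R0}(1−X) = 3.767 mol·L⁻¹.
Along a PFR/batch, dC_T/dC_R = −r_T/(r_S+r_T) = −k₂/(k₂+k₁·C_R).
Integrating from C_{R0} to C_R: C_T = (0.112/2.33)·ln[(0.112+2.33·6.90)/(0.112+2.33·3.77)] = 0.04807·ln(16.19/8.890) = 0.02881 mol·L⁻¹.
Then C_S = (C_{R0}−C_R) − C_T = 3.133 − 0.02881 = 3.104 mol·L⁻¹.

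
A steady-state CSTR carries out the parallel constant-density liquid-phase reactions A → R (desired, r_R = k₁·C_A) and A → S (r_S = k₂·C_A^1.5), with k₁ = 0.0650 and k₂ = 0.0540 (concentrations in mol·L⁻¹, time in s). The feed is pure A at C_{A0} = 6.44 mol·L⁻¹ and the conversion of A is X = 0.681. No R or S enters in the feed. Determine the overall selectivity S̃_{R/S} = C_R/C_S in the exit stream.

0.840

Exit C_A = C_{A0}(1−X) = 6.44×0.319 = 2.054 mol·L⁻¹.
A CSTR operates uniformly at the exit composition, giving r_R = 0.1335 and r_S = 0.1590 (each k·C_A^n at C_A = 2.054).
Overall selectivity = C_R/C_S = r_Rτ/(r_Sτ) = r_R/r_S = 0.840.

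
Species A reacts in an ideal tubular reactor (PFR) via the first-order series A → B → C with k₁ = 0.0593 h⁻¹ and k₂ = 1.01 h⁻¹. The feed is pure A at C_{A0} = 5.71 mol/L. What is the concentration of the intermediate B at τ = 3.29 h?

For first-order series with pure A initially, C_B(τ) = k₁C_{A0}/(k₂−k₁)·(e^(−k₁τ) − e^(−k₂τ)).
e^(−k₁τ) = e^(−0.0593×3.29) = e^(−0.1951) = 0.8228; e^(−k₂τ) = e^(−3.323) = 0.03605.
C_B = 0.0593×5.71/(1.01−0.0593) × (0.8228−0.03605) = 0.3562×0.7867 = 0.2802 mol/L.

0.280 mol/L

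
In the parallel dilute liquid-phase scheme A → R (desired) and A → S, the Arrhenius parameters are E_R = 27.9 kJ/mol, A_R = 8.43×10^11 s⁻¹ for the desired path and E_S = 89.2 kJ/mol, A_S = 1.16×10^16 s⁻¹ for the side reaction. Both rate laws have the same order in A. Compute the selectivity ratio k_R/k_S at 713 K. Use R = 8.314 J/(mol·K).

k_R/k_S = (A_R/A_S)·exp[−(E_R−E_S)/(RT)] = (A_R/A_S)·exp[(E_S−E_R)/(RT)].
(E_S−E_R)/(RT) = (89.2−27.9)×10³/(8.314×713) = 61300/5928 = 10.34.
k_R/k_S = (8.43×10^11/1.16×10^16)·exp(10.34) = 7.267×10^-5 × 30976 = 2.25.
Since E_R < E_S, lowering the temperature improves selectivity toward R.

2.25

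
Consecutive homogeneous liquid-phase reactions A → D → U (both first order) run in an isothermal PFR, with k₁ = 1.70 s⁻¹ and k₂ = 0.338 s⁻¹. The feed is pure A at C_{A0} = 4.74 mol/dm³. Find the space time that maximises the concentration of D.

Setting dC_D/dτ = 0 gives τ_opt = ln(k₂/k₁)/(k₂−k₁).
= ln(0.338/1.70)/(0.338−1.70) = ln(0.1988)/-1.362 = -1.615/-1.362 = 1.19 s.

1.19 s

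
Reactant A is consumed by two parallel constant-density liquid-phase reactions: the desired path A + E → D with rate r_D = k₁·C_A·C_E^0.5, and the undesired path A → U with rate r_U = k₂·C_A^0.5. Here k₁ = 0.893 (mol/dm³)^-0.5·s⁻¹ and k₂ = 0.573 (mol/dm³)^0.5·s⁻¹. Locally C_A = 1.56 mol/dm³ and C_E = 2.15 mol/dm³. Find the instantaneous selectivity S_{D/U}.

2.85

S_{D/U} = r_D/r_U = (k₁·C_A·C_E^0.5)/(k₂·C_A^0.5) = (k₁/k₂)·C_A^0.5·C_E^0.5.
= (0.893×1.560×2.150^0.5) / (0.573×1.560^0.5) = 2.043/0.7157 = 2.85.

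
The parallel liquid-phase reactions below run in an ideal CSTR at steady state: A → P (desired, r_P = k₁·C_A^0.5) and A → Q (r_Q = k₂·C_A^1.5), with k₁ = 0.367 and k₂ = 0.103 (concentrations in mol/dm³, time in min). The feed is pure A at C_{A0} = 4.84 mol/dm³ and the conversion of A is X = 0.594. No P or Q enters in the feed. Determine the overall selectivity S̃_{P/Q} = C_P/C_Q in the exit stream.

1.81

Exit C_A = C_{A0}(1−X) = 4.84×0.406 = 1.965 mol/dm³.
In a CSTR the entire volume is at exit conditions, so r_P = 0.367×1.965^0.5 = 0.5145 and r_Q = 0.103×1.965^1.5 = 0.2837.
Overall selectivity = C_P/C_Q = r_Pτ/(r_Qτ) = r_P/r_Q = 1.81.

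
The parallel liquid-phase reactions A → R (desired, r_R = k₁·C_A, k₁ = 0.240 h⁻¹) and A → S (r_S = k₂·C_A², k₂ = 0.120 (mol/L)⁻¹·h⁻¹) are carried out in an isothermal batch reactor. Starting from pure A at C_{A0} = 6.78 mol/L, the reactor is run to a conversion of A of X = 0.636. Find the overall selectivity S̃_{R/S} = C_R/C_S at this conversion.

C_A = C_{A0}(1−X) = 2.468 mol/L.
Along a PFR/batch, dC_R/dC_A = −r_R/(r_R+r_S) = −k₁/(k₁+k₂·C_A).
Integrating from C_{A0} to C_A: C_R = (0.240/0.120)·ln[(0.240+0.120·6.78)/(0.240+0.120·2.47)] = 2.000·ln(1.054/0.5362) = 1.351 mol/L.
C_S = (C_{A0}−C_A)−C_R = 2.961 mol/L; S̃_{R/S} = 1.351/2.961 = 0.456.

0.456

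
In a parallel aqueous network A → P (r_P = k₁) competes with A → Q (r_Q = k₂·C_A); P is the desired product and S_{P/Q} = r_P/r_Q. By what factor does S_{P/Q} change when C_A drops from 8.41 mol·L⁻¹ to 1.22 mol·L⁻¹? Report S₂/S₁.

S_{P/Q} = (k₁/k₂)·C_A⁻¹, so S₂/S₁ = (C_{A,2}/C_{A,1})⁻¹.
= 8.41/1.22 = 6.89.
Selectivity toward P rises as C_A falls — low-concentration operation is favoured.

6.89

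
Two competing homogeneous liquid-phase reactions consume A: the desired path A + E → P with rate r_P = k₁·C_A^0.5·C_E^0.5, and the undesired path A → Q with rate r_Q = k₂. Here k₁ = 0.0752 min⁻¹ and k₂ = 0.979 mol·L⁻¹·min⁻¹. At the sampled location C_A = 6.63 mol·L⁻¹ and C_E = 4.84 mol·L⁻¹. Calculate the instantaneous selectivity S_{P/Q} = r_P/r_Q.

S_{P/Q} = r_P/r_Q = (k₁·C_A^0.5·C_E^0.5)/(k₂) = (k₁/k₂)·C_A^0.5·C_E^0.5.
= (0.0752×6.630^0.5×4.840^0.5) / (0.979) = 0.4260/0.9790 = 0.435.

0.435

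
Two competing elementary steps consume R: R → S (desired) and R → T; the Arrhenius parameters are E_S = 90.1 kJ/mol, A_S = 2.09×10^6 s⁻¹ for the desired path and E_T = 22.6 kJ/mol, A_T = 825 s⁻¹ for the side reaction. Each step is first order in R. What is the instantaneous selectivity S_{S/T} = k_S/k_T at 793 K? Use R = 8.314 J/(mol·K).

0.0906

Since both paths have the same order in R, the concentration cancels and S_{S/T} = k_S/k_T = (A_S/A_T)·exp[(E_T−E_S)/(RT)].
(E_T−E_S)/(RT) = (22.6−90.1)×10³/(8.314×793) = -67500/6593 = -10.24.
k_S/k_T = (2.09×10^6/825)·exp(-10.24) = 2533 × 3.578×10^-5 = 0.0906.
Since E_S > E_T, raising the temperature improves selectivity toward S.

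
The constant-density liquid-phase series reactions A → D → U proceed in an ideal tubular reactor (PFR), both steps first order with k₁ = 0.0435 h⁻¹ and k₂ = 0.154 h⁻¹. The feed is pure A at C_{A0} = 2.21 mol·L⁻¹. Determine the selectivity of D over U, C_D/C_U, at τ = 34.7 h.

0.123

The intermediate concentration in a first-order A→B→C sequence is C_D = k₁C_{A0}(e^(−k₁τ) − e^(−k₂τ))/(k₂−k₁).
e^(−k₁τ) = e^(−0.0435×34.7) = e^(−1.509) = 0.2210; e^(−k₂τ) = e^(−5.344) = 0.004778.
C_D = 0.0435×2.21/(0.154−0.0435) × (0.2210−0.004778) = 0.8700×0.2163 = 0.1881 mol·L⁻¹.
C_A = C_{A0}e^(−k₁τ) = 0.4885 mol·L⁻¹, so C_U = C_{A0}−C_A−C_D = 1.533 mol·L⁻¹; C_D/C_U = 0.123.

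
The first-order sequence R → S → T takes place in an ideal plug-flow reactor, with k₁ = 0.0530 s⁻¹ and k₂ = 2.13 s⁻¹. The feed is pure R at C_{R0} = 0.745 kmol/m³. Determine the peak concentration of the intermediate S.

0.0169 kmol/m³

At the optimum, C_{S,max}/C_{R0} = (k₁/k₂)^[k₂/(k₂−k₁)].
= (0.0530/2.13)^(2.13/(2.13−0.0530)) = (0.02488)^(1.026) = 0.02264.
C_{S,max} = 0.02264×0.745 = 0.0169 kmol/m³.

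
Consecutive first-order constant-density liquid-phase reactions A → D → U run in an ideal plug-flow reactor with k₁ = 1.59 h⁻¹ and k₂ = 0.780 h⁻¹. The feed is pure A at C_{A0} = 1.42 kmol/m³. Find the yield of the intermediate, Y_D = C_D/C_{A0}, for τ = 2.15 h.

For first-order series with pure A initially, C_D(τ) = k₁C_{A0}/(k₂−k₁)·(e^(−k₁τ) − e^(−k₂τ)).
e^(−k₁τ) = e^(−1.59×2.15) = e^(−3.418) = 0.03276; e^(−k₂τ) = e^(−1.677) = 0.1869.
C_D = 1.59×1.42/(0.780−1.59) × (0.03276−0.1869) = (-2.787)×(-0.1542) = 0.4297 kmol/m³.
Y_D = C_D/C_{A0} = 0.4297/1.42 = 0.303.

0.303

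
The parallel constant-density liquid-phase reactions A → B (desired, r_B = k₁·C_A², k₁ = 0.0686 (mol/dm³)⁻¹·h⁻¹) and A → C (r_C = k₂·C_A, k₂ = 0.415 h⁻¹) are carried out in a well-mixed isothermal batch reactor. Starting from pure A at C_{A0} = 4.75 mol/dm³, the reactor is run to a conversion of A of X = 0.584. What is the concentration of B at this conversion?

C_A = C_{A0}(1−X) = 1.976 mol/dm³.
Along a PFR/batch, dC_C/dC_A = −r_C/(r_B+r_C) = −k₂/(k₂+k₁·C_A).
Integrating from C_{A0} to C_A: C_C = (0.415/0.0686)·ln[(0.415+0.0686·4.75)/(0.415+0.0686·1.98)] = 6.050·ln(0.7409/0.5506) = 1.796 mol/dm³.
Then C_B = (C_{A0}−C_A) − C_C = 2.774 − 1.796 = 0.9780 mol/dm³.

0.978 mol/dm³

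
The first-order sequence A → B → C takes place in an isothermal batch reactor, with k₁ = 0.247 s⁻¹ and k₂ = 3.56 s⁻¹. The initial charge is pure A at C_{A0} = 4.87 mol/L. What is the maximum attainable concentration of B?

At the optimum, C_{B,max}/C_{A0} = (k₁/k₂)^[k₂/(k₂−k₁)].
= (0.247/3.56)^(3.56/(3.56−0.247)) = (0.06938)^(1.075) = 0.05687.
C_{B,max} = 0.05687×4.87 = 0.277 mol/L.

0.277 mol/L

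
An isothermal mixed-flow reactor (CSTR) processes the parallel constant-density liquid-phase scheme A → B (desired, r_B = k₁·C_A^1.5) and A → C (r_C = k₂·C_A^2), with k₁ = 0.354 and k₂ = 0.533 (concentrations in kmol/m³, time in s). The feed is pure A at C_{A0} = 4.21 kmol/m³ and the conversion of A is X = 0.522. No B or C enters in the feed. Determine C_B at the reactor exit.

0.701 kmol/m³

Exit C_A = C_{A0}(1−X) = 4.21×0.478 = 2.012 kmol/m³.
A CSTR operates uniformly at the exit composition, giving r_B = 1.011 and r_C = 2.158 (each k·C_A^n at C_A = 2.012).
Fraction of consumed A going to B: r_B/(r_B+r_C) = 0.3189.
C_B = 0.3189·C_{A0}·X = 0.3189×4.21×0.522 = 0.701 kmol/m³.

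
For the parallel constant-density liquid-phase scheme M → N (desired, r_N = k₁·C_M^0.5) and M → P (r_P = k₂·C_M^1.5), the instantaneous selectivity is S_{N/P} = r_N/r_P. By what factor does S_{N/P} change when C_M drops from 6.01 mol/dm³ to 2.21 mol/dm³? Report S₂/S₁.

S_{N/P} = (k₁/k₂)·C_M⁻¹, so S₂/S₁ = (C_{M,2}/C_{M,1})⁻¹.
= 6.01/2.21 = 2.72.
Selectivity toward N rises as C_M falls — low-concentration operation is favoured.

2.72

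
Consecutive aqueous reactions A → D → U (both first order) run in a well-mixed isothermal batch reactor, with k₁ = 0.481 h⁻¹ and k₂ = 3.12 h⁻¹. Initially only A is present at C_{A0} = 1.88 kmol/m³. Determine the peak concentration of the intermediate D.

0.206 kmol/m³

For a first-order series the maximum intermediate yield is C_{D,max}/C_{A0} = (k₁/k₂)^[k₂/(k₂−k₁)].
= (0.481/3.12)^(3.12/(3.12−0.481)) = (0.1542)^(1.182) = 0.1096.
C_{D,max} = 0.1096×1.88 = 0.206 kmol/m³.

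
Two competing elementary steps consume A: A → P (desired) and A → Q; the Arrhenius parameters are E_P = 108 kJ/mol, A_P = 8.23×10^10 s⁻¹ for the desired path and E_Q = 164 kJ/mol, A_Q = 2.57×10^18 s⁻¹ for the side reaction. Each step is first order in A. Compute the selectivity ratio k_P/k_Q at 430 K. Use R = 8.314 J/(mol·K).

With equal orders, S_{P/Q} = k_P/k_Q = (A_P/A_Q)·exp[(E_Q−E_P)/(RT)].
(E_Q−E_P)/(RT) = (164−108)×10³/(8.314×430) = 56000/3575 = 15.66.
k_P/k_Q = (8.23×10^10/2.57×10^18)·exp(15.66) = 3.202×10^-8 × 6.352×10^6 = 0.203.
Since E_P < E_Q, lowering the temperature improves selectivity toward P.

0.203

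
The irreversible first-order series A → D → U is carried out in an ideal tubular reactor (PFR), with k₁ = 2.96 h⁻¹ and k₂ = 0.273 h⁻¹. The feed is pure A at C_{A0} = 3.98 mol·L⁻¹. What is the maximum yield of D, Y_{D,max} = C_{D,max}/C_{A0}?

0.785

Evaluating C_D at τ_opt = ln(k₂/k₁)/(k₂−k₁) gives C_{D,max}/C_{A0} = (k₁/k₂)^[k₂/(k₂−k₁)].
= (2.96/0.273)^(0.273/(0.273−2.96)) = (10.84)^(-0.1016) = 0.7849.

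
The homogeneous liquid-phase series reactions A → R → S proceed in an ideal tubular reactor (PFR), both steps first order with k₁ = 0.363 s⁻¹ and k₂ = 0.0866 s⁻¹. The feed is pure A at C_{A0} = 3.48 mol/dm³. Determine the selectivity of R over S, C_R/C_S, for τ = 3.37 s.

The intermediate concentration in a first-order A→B→C sequence is C_R = k₁C_{A0}(e^(−k₁τ) − e^(−k₂τ))/(k₂−k₁).
e^(−k₁τ) = e^(−0.363×3.37) = e^(−1.223) = 0.2943; e^(−k₂τ) = e^(−0.2918) = 0.7469.
C_R = 0.363×3.48/(0.0866−0.363) × (0.2943−0.7469) = (-4.570)×(-0.4526) = 2.069 mol/dm³.
C_A = C_{A0}e^(−k₁τ) = 1.024 mol/dm³, so C_S = C_{A0}−C_A−C_R = 0.3873 mol/dm³; C_R/C_S = 5.34.

5.34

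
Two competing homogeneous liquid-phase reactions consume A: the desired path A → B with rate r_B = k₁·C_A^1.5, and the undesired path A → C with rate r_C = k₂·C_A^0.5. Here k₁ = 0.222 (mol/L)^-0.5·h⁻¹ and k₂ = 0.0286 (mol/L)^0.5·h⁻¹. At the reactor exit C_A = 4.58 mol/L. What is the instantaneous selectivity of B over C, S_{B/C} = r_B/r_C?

35.6

S_{B/C} = r_B/r_C = (k₁·C_A^1.5)/(k₂·C_A^0.5) = (k₁/k₂)·C_A.
= (0.222×4.580^1.5) / (0.0286×4.580^0.5) = 2.176/0.06121 = 35.6.
Since the desired path is higher order in A, keeping C_A high (PFR or concentrated feed) favours B.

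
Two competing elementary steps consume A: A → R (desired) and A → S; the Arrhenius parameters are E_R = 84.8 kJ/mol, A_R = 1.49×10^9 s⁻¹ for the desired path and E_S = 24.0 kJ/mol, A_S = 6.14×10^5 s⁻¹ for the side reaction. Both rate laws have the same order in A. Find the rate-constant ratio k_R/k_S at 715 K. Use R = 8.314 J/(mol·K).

0.0877

With equal orders, S_{R/S} = k_R/k_S = (A_R/A_S)·exp[(E_S−E_R)/(RT)].
(E_S−E_R)/(RT) = (24.0−84.8)×10³/(8.314×715) = -60800/5945 = -10.23.
k_R/k_S = (1.49×10^9/6.14×10^5)·exp(-10.23) = 2427 × 3.615×10^-5 = 0.0877.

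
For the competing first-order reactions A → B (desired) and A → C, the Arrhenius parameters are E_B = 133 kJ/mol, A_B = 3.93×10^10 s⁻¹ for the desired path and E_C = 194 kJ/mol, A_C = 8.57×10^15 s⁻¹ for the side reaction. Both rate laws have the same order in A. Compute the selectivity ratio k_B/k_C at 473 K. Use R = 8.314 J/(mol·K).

25.0

Since both paths have the same order in A, the concentration cancels and S_{B/C} = k_B/k_C = (A_B/A_C)·exp[(E_C−E_B)/(RT)].
(E_C−E_B)/(RT) = (194−133)×10³/(8.314×473) = 61000/3933 = 15.51.
k_B/k_C = (3.93×10^10/8.57×10^15)·exp(15.51) = 4.586×10^-6 × 5.453×10^6 = 25.0.
Since E_B < E_C, lowering the temperature improves selectivity toward B.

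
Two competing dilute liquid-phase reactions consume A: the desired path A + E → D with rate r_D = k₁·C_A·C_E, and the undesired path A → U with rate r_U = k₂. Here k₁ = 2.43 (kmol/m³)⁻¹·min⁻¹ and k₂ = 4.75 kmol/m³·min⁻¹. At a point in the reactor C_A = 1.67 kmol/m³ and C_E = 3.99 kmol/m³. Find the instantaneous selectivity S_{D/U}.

3.41

S_{D/U} = r_D/r_U = (k₁·C_A·C_E)/(k₂) = (k₁/k₂)·C_A·C_E.
= (2.43×1.670×3.990) / (4.75) = 16.19/4.750 = 3.41.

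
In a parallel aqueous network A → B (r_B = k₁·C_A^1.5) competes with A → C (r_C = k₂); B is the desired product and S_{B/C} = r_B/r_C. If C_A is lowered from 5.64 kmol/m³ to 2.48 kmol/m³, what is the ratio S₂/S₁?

0.292

S_{B/C} = (k₁/k₂)·C_A^1.5, so S₂/S₁ = (C_{A,2}/C_{A,1})^1.5.
= (2.48/5.64)^1.5 = (0.4397)^1.5 = 0.292.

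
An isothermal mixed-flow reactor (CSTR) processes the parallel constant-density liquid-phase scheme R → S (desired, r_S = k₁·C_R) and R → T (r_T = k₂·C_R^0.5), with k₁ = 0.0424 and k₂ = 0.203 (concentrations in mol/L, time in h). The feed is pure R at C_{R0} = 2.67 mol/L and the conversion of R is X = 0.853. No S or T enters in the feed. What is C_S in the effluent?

Exit C_R = C_{R0}(1−X) = 2.67×0.147 = 0.3925 mol/L.
In a CSTR the entire volume is at exit conditions, so r_S = 0.0424×0.3925 = 0.01664 and r_T = 0.203×0.3925^0.5 = 0.1272.
Fraction of consumed R going to S: r_S/(r_S+r_T) = 0.1157.
C_S = 0.1157·C_{R0}·X = 0.1157×2.67×0.853 = 0.264 mol/L.

0.264 mol/L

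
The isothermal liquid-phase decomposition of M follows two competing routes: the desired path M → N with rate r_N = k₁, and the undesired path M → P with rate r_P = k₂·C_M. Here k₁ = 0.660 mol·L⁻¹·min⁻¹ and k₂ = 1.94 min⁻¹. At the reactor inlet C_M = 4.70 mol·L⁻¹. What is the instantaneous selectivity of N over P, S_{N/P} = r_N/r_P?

S_{N/P} = r_N/r_P = (k₁)/(k₂·C_M) = (k₁/k₂)·C_M⁻¹.
= (0.660) / (1.94×4.700) = 0.6600/9.118 = 0.0724.
The undesired path is higher order in M, so low C_M (CSTR or dilute feed) favours N.

0.0724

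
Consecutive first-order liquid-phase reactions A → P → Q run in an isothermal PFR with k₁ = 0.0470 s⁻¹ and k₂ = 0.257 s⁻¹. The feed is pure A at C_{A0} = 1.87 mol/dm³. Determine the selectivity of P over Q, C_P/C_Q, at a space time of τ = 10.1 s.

0.480

Solving the coupled first-order balances gives C_P(τ) = [k₁/(k₂−k₁)]·C_{A0}·(e^(−k₁τ) − e^(−k₂τ)).
e^(−k₁τ) = e^(−0.0470×10.1) = e^(−0.4747) = 0.6221; e^(−k₂τ) = e^(−2.596) = 0.07459.
C_P = 0.0470×1.87/(0.257−0.0470) × (0.6221−0.07459) = 0.4185×0.5475 = 0.2291 mol/dm³.
C_A = C_{A0}e^(−k₁τ) = 1.163 mol/dm³, so C_Q = C_{A0}−C_A−C_P = 0.4776 mol/dm³; C_P/C_Q = 0.480.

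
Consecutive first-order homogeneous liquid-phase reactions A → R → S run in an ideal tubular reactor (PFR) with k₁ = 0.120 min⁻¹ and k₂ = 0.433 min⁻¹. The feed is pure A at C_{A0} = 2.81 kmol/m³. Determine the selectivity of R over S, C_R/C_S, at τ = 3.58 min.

Solving the coupled first-order balances gives C_R(τ) = [k₁/(k₂−k₁)]·C_{A0}·(e^(−k₁τ) − e^(−k₂τ)).
e^(−k₁τ) = e^(−0.120×3.58) = e^(−0.4296) = 0.6508; e^(−k₂τ) = e^(−1.550) = 0.2122.
C_R = 0.120×2.81/(0.433−0.120) × (0.6508−0.2122) = 1.077×0.4386 = 0.4725 kmol/m³.
C_A = C_{A0}e^(−k₁τ) = 1.829 kmol/m³, so C_S = C_{A0}−C_A−C_R = 0.5089 kmol/m³; C_R/C_S = 0.928.

0.928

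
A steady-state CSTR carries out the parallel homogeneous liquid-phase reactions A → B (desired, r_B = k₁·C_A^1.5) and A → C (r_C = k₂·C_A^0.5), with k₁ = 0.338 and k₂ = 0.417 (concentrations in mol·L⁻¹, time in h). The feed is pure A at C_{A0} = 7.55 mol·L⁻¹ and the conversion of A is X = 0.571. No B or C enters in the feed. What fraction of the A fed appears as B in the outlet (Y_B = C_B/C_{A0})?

0.413

Exit C_A = C_{A0}(1−X) = 7.55×0.429 = 3.239 mol·L⁻¹.
Rates in a CSTR are evaluated at the outlet concentration: r_B = 0.338×3.239^1.5 = 1.970, r_C = 0.417×3.239^0.5 = 0.7505.
Fraction of consumed A going to B: r_B/(r_B+r_C) = 0.7242.
C_B = 0.7242·C_{A0}·X = 0.7242×7.55×0.571 = 3.12 mol·L⁻¹; Y_B = C_B/C_{A0} = 0.413.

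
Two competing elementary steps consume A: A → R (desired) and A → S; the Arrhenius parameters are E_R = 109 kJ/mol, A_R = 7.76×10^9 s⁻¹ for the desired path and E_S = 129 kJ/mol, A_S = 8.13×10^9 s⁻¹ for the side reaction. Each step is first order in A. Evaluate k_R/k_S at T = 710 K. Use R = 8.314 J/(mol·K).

28.3

With equal orders, S_{R/S} = k_R/k_S = (A_R/A_S)·exp[(E_S−E_R)/(RT)].
(E_S−E_R)/(RT) = (129−109)×10³/(8.314×710) = 20000/5903 = 3.388.
k_R/k_S = (7.76×10^9/8.13×10^9)·exp(3.388) = 0.9545 × 29.61 = 28.3.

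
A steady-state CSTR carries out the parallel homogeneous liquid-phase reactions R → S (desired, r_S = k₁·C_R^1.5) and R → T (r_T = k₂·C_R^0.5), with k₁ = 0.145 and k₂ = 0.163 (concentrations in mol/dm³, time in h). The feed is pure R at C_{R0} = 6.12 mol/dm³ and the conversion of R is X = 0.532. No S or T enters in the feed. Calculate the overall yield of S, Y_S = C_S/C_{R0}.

Exit C_R = C_{R0}(1−X) = 6.12×0.468 = 2.864 mol/dm³.
In a CSTR the entire volume is at exit conditions, so r_S = 0.145×2.864^1.5 = 0.7029 and r_T = 0.163×2.864^0.5 = 0.2759.
Fraction of consumed R going to S: r_S/(r_S+r_T) = 0.7181.
C_S = 0.7181·C_{R0}·X = 0.7181×6.12×0.532 = 2.34 mol/dm³; Y_S = C_S/C_{R0} = 0.382.

0.382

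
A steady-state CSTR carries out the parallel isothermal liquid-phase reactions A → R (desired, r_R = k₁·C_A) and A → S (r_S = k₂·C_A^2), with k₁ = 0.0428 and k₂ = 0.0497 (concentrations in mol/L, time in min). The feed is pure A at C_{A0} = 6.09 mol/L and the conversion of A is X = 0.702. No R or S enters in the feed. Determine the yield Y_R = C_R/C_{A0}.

Exit C_A = C_{A0}(1−X) = 6.09×0.298 = 1.815 mol/L.
A CSTR operates uniformly at the exit composition, giving r_R = 0.07767 and r_S = 0.1637 (each k·C_A^n at C_A = 1.815).
Fraction of consumed A going to R: r_R/(r_R+r_S) = 0.3218.
C_R = 0.3218·C_{A0}·X = 0.3218×6.09×0.702 = 1.38 mol/L; Y_R = C_R/C_{A0} = 0.226.

0.226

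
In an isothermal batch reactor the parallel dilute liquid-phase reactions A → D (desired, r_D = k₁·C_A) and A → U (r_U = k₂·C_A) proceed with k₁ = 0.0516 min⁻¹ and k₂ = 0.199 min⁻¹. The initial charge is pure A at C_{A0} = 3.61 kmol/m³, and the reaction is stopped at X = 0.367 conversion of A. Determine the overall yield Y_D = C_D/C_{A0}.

0.0756

C_A = C_{A0}(1−X) = 2.285 kmol/m³.
Both paths are first order in A, so the instantaneous fraction to D is constant: dC_D/d(−C_A) = k₁/(k₁+k₂) = 0.2059.
C_D = 0.2059·(C_{A0}−C_A) = 0.2059×1.325 = 0.273 kmol/m³.
Y_D = C_D/C_{A0} = 0.2728/3.61 = 0.0756.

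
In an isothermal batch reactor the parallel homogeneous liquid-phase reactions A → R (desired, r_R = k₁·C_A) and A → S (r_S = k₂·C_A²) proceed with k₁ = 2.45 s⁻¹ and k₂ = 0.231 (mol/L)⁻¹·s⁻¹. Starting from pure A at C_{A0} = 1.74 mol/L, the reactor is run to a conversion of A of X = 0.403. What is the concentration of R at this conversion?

0.620 mol/L

C_A = C_{A0}(1−X) = 1.039 mol/L.
Along a PFR/batch, dC_R/dC_A = −r_R/(r_R+r_S) = −k₁/(k₁+k₂·C_A).
Integrating from C_{A0} to C_A: C_R = (2.45/0.231)·ln[(2.45+0.231·1.74)/(2.45+0.231·1.04)] = 10.61·ln(2.852/2.690) = 0.6202 mol/L.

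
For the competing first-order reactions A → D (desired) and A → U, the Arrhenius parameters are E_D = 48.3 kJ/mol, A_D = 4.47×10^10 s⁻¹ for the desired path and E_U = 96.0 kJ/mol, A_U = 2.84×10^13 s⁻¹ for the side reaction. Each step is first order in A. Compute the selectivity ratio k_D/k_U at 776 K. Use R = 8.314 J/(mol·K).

2.56

Since both paths have the same order in A, the concentration cancels and S_{D/U} = k_D/k_U = (A_D/A_U)·exp[(E_U−E_D)/(RT)].
(E_U−E_D)/(RT) = (96.0−48.3)×10³/(8.314×776) = 47700/6452 = 7.393.
k_D/k_U = (4.47×10^10/2.84×10^13)·exp(7.393) = 0.001574 × 1625 = 2.56.
Since E_D < E_U, lowering the temperature improves selectivity toward D.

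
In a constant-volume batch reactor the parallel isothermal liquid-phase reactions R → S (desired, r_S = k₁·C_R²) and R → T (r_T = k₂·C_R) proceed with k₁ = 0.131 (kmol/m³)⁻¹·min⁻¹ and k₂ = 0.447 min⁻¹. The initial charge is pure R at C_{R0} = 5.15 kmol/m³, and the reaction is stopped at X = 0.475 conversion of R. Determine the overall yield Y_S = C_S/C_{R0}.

0.252

C_R = C_{R0}(1−X) = 2.704 kmol/m³.
Along a PFR/batch, dC_T/dC_R = −r_T/(r_S+r_T) = −k₂/(k₂+k₁·C_R).
Integrating from C_{R0} to C_R: C_T = (0.447/0.131)·ln[(0.447+0.131·5.15)/(0.447+0.131·2.70)] = 3.412·ln(1.122/0.8012) = 1.148 kmol/m³.
Then C_S = (C_{R0}−C_R) − C_T = 2.446 − 1.148 = 1.298 kmol/m³.
Y_S = C_S/C_{R0} = 1.298/5.15 = 0.252.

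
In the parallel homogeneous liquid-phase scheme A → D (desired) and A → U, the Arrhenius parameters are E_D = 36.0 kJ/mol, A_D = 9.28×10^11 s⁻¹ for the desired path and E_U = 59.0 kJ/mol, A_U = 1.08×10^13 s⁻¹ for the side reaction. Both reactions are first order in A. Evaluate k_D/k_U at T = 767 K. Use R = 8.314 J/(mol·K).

3.17

k_D/k_U = (A_D/A_U)·exp[−(E_D−E_U)/(RT)] = (A_D/A_U)·exp[(E_U−E_D)/(RT)].
(E_U−E_D)/(RT) = (59.0−36.0)×10³/(8.314×767) = 23000/6377 = 3.607.
k_D/k_U = (9.28×10^11/1.08×10^13)·exp(3.607) = 0.08593 × 36.85 = 3.17.
Since E_D < E_U, lowering the temperature improves selectivity toward D.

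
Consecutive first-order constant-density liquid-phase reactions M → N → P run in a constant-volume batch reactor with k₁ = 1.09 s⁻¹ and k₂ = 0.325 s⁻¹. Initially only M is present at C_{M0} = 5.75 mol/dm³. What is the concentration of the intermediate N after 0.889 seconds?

For first-order series with pure M initially, C_N(t) = k₁C_{M0}/(k₂−k₁)·(e^(−k₁t) − e^(−k₂t)).
e^(−k₁t) = e^(−1.09×0.889) = e^(−0.9690) = 0.3795; e^(−k₂t) = e^(−0.2889) = 0.7491.
C_N = 1.09×5.75/(0.325−1.09) × (0.3795−0.7491) = (-8.193)×(-0.3696) = 3.028 mol/dm³.

3.03 mol/dm³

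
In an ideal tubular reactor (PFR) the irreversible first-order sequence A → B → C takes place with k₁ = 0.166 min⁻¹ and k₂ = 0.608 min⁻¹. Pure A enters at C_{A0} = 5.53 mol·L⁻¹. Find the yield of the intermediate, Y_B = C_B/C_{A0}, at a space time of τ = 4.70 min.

0.151

The intermediate concentration in a first-order A→B→C sequence is C_B = k₁C_{A0}(e^(−k₁τ) − e^(−k₂τ))/(k₂−k₁).
e^(−k₁τ) = e^(−0.166×4.70) = e^(−0.7802) = 0.4583; e^(−k₂τ) = e^(−2.858) = 0.05741.
C_B = 0.166×5.53/(0.608−0.166) × (0.4583−0.05741) = 2.077×0.4009 = 0.8326 mol·L⁻¹.
Y_B = C_B/C_{A0} = 0.8326/5.53 = 0.151.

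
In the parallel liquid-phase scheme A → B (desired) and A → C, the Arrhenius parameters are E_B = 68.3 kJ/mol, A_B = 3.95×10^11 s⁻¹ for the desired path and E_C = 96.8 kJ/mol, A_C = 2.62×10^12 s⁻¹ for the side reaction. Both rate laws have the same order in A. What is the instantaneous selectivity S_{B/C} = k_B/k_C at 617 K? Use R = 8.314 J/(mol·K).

Since both paths have the same order in A, the concentration cancels and S_{B/C} = k_B/k_C = (A_B/A_C)·exp[(E_C−E_B)/(RT)].
(E_C−E_B)/(RT) = (96.8−68.3)×10³/(8.314×617) = 28500/5130 = 5.556.
k_B/k_C = (3.95×10^11/2.62×10^12)·exp(5.556) = 0.1508 × 258.7 = 39.0.
Since E_B < E_C, lowering the temperature improves selectivity toward B.

39.0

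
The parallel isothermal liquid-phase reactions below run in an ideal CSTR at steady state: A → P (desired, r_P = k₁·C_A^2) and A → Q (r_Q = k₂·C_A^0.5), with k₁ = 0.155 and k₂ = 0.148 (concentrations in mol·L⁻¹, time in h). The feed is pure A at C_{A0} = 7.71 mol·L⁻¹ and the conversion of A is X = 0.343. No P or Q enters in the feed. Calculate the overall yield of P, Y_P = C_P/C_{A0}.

0.316

Exit C_A = C_{A0}(1−X) = 7.71×0.657 = 5.065 mol·L⁻¹.
Rates in a CSTR are evaluated at the outlet concentration: r_P = 0.155×5.065^2 = 3.977, r_Q = 0.148×5.065^0.5 = 0.3331.
Fraction of consumed A going to P: r_P/(r_P+r_Q) = 0.9227.
C_P = 0.9227·C_{A0}·X = 0.9227×7.71×0.343 = 2.44 mol·L⁻¹; Y_P = C_P/C_{A0} = 0.316.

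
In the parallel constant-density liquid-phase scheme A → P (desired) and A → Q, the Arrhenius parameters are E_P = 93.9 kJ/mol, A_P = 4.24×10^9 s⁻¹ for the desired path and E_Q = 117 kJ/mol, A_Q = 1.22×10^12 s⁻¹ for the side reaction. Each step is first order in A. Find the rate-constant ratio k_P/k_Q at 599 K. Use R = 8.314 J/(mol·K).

0.359

k_P/k_Q = (A_P/A_Q)·exp[−(E_P−E_Q)/(RT)] = (A_P/A_Q)·exp[(E_Q−E_P)/(RT)].
(E_Q−E_P)/(RT) = (117−93.9)×10³/(8.314×599) = 23100/4980 = 4.638.
k_P/k_Q = (4.24×10^9/1.22×10^12)·exp(4.638) = 0.003475 × 103.4 = 0.359.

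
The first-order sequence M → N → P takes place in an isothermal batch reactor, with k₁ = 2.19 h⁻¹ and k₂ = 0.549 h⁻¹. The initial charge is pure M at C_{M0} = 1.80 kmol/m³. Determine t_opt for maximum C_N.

0.843 h

The intermediate peaks when r₁ = r₂, i.e. k₁e^(−k₁t) = k₂e^(−k₂t), giving t_opt = ln(k₂/k₁)/(k₂−k₁).
= ln(0.549/2.19)/(0.549−2.19) = ln(0.2507)/-1.641 = -1.384/-1.641 = 0.843 h.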